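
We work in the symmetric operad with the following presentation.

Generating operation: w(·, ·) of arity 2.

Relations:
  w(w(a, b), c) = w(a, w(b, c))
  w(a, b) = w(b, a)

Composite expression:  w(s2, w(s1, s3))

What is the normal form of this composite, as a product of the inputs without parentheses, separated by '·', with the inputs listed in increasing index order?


s1 · s2 · s3

Key point: w commutes, so take the s-inputs in any fixed order.
w(s1, s3) collapses to s1 · s3
w(s2, w(s1, s3)) collapses to s2 · s1 · s3
rearranged into index order: s1 · s2 · s3


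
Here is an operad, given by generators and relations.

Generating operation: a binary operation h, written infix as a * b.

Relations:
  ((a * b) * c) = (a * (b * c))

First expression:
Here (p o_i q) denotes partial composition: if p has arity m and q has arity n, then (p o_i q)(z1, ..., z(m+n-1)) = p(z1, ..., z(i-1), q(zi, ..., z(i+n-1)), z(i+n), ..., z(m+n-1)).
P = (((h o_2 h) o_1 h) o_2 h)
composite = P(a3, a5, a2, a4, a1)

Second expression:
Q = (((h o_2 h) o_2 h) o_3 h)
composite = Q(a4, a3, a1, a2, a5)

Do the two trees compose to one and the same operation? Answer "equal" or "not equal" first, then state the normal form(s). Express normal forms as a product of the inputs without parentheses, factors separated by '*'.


not equal — first a3 * a5 * a2 * a4 * a1, second a4 * a3 * a1 * a2 * a5

The first expression reduces to a3 * a5 * a2 * a4 * a1
The second expression reduces to a4 * a3 * a1 * a2 * a5
The forms do not match — not equal.


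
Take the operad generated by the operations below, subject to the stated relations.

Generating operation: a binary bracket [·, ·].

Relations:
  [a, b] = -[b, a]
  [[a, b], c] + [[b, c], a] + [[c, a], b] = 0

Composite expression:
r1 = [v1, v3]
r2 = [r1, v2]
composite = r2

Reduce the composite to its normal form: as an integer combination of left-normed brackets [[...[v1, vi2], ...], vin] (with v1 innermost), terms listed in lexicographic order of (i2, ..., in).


[[v1, v3], v2]

Expand each bracket as ab - ba; the v1-initial words give the coefficients.
Composite bracket: [[v1, v3], v2]
Full expansion: 4 signed words from ab - ba (2^2 = 4).
Words beginning with v1 determine it all:
  v1v3v2 (sign +1) contributes +[[v1, v3], v2]


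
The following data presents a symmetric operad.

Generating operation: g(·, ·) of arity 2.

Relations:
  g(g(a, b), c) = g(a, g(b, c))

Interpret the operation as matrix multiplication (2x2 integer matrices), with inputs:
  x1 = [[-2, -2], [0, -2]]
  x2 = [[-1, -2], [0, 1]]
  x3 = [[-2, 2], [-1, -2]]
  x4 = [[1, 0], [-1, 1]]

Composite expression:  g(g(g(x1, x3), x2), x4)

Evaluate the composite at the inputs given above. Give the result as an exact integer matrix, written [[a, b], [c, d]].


[[6, -12], [-2, 0]]

g(x1, x3) = [[6, 0], [2, 4]]
g(g(x1, x3), x2) = [[-6, -12], [-2, 0]]
g(g(g(x1, x3), x2), x4) = [[6, -12], [-2, 0]]


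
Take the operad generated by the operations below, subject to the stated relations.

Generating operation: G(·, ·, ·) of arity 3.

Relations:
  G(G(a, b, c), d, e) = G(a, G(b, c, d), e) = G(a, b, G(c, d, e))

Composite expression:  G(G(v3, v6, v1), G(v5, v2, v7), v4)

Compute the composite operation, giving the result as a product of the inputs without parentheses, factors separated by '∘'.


v3 ∘ v6 ∘ v1 ∘ v5 ∘ v2 ∘ v7 ∘ v4

Every regrouping of G is equal, so read the v-inputs in written order.
G(v3, v6, v1) collapses to v3 ∘ v6 ∘ v1
G(v5, v2, v7) collapses to v5 ∘ v2 ∘ v7
G(G(v3, v6, v1), G(v5, v2, v7), v4) collapses to v3 ∘ v6 ∘ v1 ∘ v5 ∘ v2 ∘ v7 ∘ v4


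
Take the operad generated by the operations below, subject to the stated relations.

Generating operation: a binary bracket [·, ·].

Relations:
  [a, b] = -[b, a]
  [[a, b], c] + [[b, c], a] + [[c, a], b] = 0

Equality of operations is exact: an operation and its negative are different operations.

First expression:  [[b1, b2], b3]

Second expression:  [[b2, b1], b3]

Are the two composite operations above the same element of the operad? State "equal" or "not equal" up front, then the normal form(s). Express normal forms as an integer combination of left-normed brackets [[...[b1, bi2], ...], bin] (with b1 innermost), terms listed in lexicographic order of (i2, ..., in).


The first expression reduces to [[b1, b2], b3]
The second expression reduces to -[[b1, b2], b3]
The normal forms differ: not equal.

not equal — first [[b1, b2], b3], second -[[b1, b2], b3]


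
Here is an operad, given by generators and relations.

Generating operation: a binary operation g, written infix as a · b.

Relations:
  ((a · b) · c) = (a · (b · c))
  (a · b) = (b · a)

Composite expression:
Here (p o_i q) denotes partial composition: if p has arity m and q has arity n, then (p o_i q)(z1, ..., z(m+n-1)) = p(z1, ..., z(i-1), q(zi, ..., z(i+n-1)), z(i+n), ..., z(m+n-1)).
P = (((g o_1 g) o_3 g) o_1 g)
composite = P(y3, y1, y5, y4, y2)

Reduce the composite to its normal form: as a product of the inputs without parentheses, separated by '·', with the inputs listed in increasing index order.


y1 · y2 · y3 · y4 · y5

Both nesting and order wash out for g; what remains is which y's occur.
(y3 · y1) linearizes to y3 · y1
((y3 · y1) · y5) linearizes to y3 · y1 · y5
(y4 · y2) linearizes to y4 · y2
(((y3 · y1) · y5) · (y4 · y2)) linearizes to y3 · y1 · y5 · y4 · y2
commutativity sorts the factors: y1 · y2 · y3 · y4 · y5


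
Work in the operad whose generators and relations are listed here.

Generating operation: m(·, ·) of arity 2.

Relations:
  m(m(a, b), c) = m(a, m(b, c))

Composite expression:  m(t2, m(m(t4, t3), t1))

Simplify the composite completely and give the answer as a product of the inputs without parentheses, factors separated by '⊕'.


Under associativity of m, the answer is the t's in reading order.
m(t4, t3) flattens to t4 ⊕ t3
m(m(t4, t3), t1) flattens to t4 ⊕ t3 ⊕ t1
m(t2, m(m(t4, t3), t1)) flattens to t2 ⊕ t4 ⊕ t3 ⊕ t1

t2 ⊕ t4 ⊕ t3 ⊕ t1


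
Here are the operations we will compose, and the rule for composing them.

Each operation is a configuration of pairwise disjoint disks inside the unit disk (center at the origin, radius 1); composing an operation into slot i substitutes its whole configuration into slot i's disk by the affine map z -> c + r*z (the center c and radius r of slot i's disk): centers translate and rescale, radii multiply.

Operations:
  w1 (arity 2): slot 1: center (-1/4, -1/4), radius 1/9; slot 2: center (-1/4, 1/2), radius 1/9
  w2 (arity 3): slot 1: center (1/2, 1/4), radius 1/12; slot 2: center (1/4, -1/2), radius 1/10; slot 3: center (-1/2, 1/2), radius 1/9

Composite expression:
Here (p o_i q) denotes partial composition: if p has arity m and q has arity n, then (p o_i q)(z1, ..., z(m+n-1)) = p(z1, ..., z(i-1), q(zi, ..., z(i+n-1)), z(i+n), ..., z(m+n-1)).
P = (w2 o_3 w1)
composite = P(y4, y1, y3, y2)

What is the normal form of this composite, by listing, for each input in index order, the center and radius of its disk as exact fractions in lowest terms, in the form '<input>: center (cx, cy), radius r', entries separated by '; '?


y1: center (1/4, -1/2), radius 1/10; y2: center (-19/36, 5/9), radius 1/81; y3: center (-19/36, 17/36), radius 1/81; y4: center (1/2, 1/4), radius 1/12

Each y-disk chains the slot maps above it in w2; radii multiply.
for y4, the 1-step affine chain lands on center (1/2, 1/4), radius 1/12
for y1, the 1-step affine chain lands on center (1/4, -1/2), radius 1/10
for y3, the 2-step affine chain lands on center (-19/36, 17/36), radius 1/81
for y2, the 2-step affine chain lands on center (-19/36, 5/9), radius 1/81


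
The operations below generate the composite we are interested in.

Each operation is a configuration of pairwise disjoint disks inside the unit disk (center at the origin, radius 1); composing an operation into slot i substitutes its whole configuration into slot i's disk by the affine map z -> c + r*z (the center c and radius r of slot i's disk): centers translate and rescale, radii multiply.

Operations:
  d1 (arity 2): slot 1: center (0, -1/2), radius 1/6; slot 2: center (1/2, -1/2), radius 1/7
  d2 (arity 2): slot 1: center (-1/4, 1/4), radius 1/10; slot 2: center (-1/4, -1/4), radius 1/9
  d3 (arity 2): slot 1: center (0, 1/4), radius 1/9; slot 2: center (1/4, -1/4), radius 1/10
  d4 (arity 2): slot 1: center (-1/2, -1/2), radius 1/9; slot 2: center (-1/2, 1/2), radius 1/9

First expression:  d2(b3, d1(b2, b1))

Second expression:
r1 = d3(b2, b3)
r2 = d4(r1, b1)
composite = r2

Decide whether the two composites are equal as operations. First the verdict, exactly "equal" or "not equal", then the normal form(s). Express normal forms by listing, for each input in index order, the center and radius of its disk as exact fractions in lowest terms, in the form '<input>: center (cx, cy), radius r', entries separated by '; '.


not equal — first b1: center (-7/36, -11/36), radius 1/63; b2: center (-1/4, -11/36), radius 1/54; b3: center (-1/4, 1/4), radius 1/10, second b1: center (-1/2, 1/2), radius 1/9; b2: center (-1/2, -17/36), radius 1/81; b3: center (-17/36, -19/36), radius 1/90

The first expression, normalized: b1: center (-7/36, -11/36), radius 1/63; b2: center (-1/4, -11/36), radius 1/54; b3: center (-1/4, 1/4), radius 1/10
The second expression, normalized: b1: center (-1/2, 1/2), radius 1/9; b2: center (-1/2, -17/36), radius 1/81; b3: center (-17/36, -19/36), radius 1/90
They disagree, so not equal.


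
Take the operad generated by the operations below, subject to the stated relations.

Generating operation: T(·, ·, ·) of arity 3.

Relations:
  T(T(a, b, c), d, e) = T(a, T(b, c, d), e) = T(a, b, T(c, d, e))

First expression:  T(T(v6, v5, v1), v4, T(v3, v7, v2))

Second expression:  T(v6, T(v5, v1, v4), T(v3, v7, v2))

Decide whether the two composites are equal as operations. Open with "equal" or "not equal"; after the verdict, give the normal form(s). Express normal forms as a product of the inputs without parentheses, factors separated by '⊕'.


equal; both compose to v6 ⊕ v5 ⊕ v1 ⊕ v4 ⊕ v3 ⊕ v7 ⊕ v2

In normal form, the first expression is v6 ⊕ v5 ⊕ v1 ⊕ v4 ⊕ v3 ⊕ v7 ⊕ v2
In normal form, the second expression is v6 ⊕ v5 ⊕ v1 ⊕ v4 ⊕ v3 ⊕ v7 ⊕ v2
Same normal form: equal.


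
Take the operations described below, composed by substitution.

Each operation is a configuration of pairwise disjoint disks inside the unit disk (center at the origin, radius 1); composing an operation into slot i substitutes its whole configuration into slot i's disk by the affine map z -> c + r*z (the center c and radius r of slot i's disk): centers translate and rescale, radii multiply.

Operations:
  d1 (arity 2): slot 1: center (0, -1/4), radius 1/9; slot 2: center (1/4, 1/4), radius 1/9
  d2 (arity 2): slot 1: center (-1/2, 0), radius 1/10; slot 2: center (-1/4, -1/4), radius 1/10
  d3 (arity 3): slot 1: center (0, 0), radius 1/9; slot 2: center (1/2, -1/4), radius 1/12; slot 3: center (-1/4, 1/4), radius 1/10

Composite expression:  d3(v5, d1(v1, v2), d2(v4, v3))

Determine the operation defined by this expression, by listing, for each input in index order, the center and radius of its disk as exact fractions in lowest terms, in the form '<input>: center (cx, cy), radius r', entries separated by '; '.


v1: center (1/2, -13/48), radius 1/108; v2: center (25/48, -11/48), radius 1/108; v3: center (-11/40, 9/40), radius 1/100; v4: center (-3/10, 1/4), radius 1/100; v5: center (0, 0), radius 1/9

Affine substitution under d3: radii multiply and v-centers shift.
input v5: applying the 1 nested substitution gives center (0, 0), radius 1/9
input v1: applying the 2 nested substitutions gives center (1/2, -13/48), radius 1/108
input v2: applying the 2 nested substitutions gives center (25/48, -11/48), radius 1/108
input v4: applying the 2 nested substitutions gives center (-3/10, 1/4), radius 1/100
input v3: applying the 2 nested substitutions gives center (-11/40, 9/40), radius 1/100


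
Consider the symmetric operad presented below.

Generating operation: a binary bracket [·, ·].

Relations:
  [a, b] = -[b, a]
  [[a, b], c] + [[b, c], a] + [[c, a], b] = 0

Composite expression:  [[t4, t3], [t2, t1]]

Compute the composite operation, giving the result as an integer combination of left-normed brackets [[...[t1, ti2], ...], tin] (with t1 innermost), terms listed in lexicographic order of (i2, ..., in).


Left-normed coefficients sit on the t1-initial expansion words.
Composite bracket: [[t4, t3], [t2, t1]]
Under [a, b] = ab - ba we get 8 signed associative words (2^3 = 8).
The t1-initial words carry the normal form:
  word t1t2t3t4 has sign -1, contributing -[[[t1, t2], t3], t4]
  word t1t2t4t3 has sign +1, contributing +[[[t1, t2], t4], t3]

-[[[t1, t2], t3], t4] + [[[t1, t2], t4], t3]


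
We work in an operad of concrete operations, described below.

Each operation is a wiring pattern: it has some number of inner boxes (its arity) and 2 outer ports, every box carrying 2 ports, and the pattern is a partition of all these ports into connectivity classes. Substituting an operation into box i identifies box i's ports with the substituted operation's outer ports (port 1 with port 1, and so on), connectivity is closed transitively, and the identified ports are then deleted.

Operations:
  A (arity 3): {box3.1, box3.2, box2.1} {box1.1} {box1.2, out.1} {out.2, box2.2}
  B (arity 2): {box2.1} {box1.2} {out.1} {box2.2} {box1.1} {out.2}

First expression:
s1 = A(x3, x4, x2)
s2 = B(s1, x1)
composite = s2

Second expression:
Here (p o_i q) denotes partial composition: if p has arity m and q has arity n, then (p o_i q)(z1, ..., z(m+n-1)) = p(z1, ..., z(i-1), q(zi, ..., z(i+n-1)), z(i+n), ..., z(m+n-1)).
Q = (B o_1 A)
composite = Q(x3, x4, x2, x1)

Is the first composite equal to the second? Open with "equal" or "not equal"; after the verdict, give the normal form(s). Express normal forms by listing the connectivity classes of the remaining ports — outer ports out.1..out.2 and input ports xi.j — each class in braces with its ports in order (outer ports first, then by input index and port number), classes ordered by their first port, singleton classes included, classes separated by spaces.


In normal form, the first expression is {out.1} {out.2} {x1.1} {x1.2} {x2.1, x2.2, x4.1} {x3.1} {x3.2} {x4.2}
In normal form, the second expression is {out.1} {out.2} {x1.1} {x1.2} {x2.1, x2.2, x4.1} {x3.1} {x3.2} {x4.2}
One common form — equal.

equal — both sides give {out.1} {out.2} {x1.1} {x1.2} {x2.1, x2.2, x4.1} {x3.1} {x3.2} {x4.2}


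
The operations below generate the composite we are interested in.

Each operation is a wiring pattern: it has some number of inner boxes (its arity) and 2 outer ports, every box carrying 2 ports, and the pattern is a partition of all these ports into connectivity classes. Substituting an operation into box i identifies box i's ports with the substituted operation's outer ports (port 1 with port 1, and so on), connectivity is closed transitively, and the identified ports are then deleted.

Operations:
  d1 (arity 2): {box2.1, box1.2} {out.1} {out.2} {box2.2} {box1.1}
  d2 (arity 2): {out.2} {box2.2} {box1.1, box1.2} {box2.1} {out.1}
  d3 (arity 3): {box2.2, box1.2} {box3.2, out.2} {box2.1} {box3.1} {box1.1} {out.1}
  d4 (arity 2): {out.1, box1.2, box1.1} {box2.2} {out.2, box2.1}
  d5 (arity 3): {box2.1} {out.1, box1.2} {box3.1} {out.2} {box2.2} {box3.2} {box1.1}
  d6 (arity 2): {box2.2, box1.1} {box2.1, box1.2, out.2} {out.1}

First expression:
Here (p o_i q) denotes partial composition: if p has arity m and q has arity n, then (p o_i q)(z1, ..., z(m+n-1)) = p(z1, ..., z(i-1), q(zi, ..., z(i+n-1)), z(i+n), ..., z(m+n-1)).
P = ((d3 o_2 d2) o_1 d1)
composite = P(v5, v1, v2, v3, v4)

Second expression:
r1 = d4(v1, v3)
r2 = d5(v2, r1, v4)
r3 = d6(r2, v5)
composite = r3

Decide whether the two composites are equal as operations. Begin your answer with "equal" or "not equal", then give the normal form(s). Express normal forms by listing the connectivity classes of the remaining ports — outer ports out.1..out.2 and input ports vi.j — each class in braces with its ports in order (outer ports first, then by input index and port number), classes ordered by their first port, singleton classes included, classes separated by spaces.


Normal form of the first expression: {out.1} {out.2, v4.2} {v1.1, v5.2} {v1.2} {v2.1, v2.2} {v3.1} {v3.2} {v4.1} {v5.1}
Normal form of the second expression: {out.1} {out.2, v5.1} {v1.1, v1.2} {v2.1} {v2.2, v5.2} {v3.1} {v3.2} {v4.1} {v4.2}
The forms do not match — not equal.

not equal: they reduce to {out.1} {out.2, v4.2} {v1.1, v5.2} {v1.2} {v2.1, v2.2} {v3.1} {v3.2} {v4.1} {v5.1} and {out.1} {out.2, v5.1} {v1.1, v1.2} {v2.1} {v2.2, v5.2} {v3.1} {v3.2} {v4.1} {v4.2}


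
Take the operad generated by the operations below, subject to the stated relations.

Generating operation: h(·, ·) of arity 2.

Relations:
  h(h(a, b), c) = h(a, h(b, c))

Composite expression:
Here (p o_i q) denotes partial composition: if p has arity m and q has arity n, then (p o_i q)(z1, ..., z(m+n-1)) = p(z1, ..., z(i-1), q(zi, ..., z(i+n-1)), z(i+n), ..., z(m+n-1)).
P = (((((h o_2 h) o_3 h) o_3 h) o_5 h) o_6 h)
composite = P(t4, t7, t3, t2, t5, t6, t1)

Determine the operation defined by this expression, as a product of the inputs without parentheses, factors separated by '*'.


t4 * t7 * t3 * t2 * t5 * t6 * t1

Associativity of h dissolves the nesting; only the t-input order survives.
h(t3, t2) flattens to t3 * t2
h(t6, t1) flattens to t6 * t1
h(t5, h(t6, t1)) flattens to t5 * t6 * t1
h(h(t3, t2), h(t5, h(t6, t1))) flattens to t3 * t2 * t5 * t6 * t1
h(t7, h(h(t3, t2), h(t5, h(t6, t1)))) flattens to t7 * t3 * t2 * t5 * t6 * t1
h(t4, h(t7, h(h(t3, t2), h(t5, h(t6, t1))))) flattens to t4 * t7 * t3 * t2 * t5 * t6 * t1


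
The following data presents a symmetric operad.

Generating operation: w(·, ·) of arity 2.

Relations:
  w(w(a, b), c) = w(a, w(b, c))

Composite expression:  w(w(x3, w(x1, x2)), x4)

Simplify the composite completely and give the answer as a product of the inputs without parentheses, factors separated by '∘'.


x3 ∘ x1 ∘ x2 ∘ x4

The w-tree's shape is irrelevant; the x-reading-order decides.
w(x1, x2) linearizes to x1 ∘ x2
w(x3, w(x1, x2)) linearizes to x3 ∘ x1 ∘ x2
w(w(x3, w(x1, x2)), x4) linearizes to x3 ∘ x1 ∘ x2 ∘ x4


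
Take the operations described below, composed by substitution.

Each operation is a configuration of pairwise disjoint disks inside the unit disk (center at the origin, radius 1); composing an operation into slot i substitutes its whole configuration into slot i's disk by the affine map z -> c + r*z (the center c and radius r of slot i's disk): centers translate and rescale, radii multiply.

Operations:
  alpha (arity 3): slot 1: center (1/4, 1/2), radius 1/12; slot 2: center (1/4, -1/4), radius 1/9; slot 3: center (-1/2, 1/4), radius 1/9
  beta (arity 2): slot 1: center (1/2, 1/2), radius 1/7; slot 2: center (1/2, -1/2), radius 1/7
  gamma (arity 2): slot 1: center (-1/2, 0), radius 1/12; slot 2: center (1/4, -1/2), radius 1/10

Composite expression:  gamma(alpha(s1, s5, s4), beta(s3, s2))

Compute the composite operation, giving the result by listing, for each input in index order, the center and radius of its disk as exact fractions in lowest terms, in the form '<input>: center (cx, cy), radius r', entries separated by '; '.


s1: center (-23/48, 1/24), radius 1/144; s2: center (3/10, -11/20), radius 1/70; s3: center (3/10, -9/20), radius 1/70; s4: center (-13/24, 1/48), radius 1/108; s5: center (-23/48, -1/48), radius 1/108

Nesting under gamma composes maps z -> c + r*z down each s-path.
s1: after 2 affine steps, its disk has center (-23/48, 1/24), radius 1/144
s5: after 2 affine steps, its disk has center (-23/48, -1/48), radius 1/108
s4: after 2 affine steps, its disk has center (-13/24, 1/48), radius 1/108
s3: after 2 affine steps, its disk has center (3/10, -9/20), radius 1/70
s2: after 2 affine steps, its disk has center (3/10, -11/20), radius 1/70


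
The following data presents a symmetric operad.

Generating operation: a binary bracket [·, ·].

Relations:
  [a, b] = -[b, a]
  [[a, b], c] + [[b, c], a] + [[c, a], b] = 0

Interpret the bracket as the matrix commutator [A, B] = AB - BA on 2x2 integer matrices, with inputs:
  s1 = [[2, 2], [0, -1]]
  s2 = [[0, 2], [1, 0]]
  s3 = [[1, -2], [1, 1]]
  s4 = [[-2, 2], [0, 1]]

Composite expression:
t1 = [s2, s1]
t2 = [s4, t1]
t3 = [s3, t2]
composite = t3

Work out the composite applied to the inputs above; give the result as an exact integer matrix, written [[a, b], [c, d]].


[[-44, 24], [12, 44]]


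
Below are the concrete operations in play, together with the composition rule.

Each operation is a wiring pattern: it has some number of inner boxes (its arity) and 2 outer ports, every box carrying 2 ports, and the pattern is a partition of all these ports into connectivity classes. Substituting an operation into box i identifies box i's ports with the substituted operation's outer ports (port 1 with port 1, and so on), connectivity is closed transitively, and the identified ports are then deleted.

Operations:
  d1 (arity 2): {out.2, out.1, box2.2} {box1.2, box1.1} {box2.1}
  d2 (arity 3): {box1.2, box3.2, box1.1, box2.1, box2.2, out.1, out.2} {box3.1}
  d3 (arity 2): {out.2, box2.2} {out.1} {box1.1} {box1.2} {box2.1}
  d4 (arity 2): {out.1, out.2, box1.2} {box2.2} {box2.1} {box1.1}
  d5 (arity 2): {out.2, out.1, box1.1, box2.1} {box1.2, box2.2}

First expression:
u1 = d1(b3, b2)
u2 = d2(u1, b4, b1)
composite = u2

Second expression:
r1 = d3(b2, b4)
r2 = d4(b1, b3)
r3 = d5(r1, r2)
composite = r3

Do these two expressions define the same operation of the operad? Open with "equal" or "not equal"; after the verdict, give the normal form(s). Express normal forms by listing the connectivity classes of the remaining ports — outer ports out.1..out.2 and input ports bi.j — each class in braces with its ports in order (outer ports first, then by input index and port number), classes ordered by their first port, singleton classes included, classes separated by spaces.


not equal; first: {out.1, out.2, b1.2, b2.2, b4.1, b4.2} {b1.1} {b2.1} {b3.1, b3.2}; second: {out.1, out.2, b1.2, b4.2} {b1.1} {b2.1} {b2.2} {b3.1} {b3.2} {b4.1}

The first composite normalizes to {out.1, out.2, b1.2, b2.2, b4.1, b4.2} {b1.1} {b2.1} {b3.1, b3.2}
The second composite normalizes to {out.1, out.2, b1.2, b4.2} {b1.1} {b2.1} {b2.2} {b3.1} {b3.2} {b4.1}
The forms do not match — not equal.


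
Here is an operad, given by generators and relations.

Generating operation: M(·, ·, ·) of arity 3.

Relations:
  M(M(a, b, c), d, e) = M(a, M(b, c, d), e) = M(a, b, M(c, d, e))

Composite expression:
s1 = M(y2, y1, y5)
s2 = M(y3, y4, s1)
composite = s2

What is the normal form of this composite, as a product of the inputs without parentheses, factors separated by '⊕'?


y3 ⊕ y4 ⊕ y2 ⊕ y1 ⊕ y5

All parenthesizations of M agree; list the y-inputs left to right.
M(y2, y1, y5) flattens to y2 ⊕ y1 ⊕ y5
M(y3, y4, M(y2, y1, y5)) flattens to y3 ⊕ y4 ⊕ y2 ⊕ y1 ⊕ y5


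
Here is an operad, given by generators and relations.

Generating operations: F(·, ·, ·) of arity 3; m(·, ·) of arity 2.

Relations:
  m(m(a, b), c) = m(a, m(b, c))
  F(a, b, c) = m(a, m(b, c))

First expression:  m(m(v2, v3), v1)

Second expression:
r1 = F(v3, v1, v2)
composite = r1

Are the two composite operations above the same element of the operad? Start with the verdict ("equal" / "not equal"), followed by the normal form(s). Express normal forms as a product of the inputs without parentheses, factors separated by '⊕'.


not equal — first v2 ⊕ v3 ⊕ v1, second v3 ⊕ v1 ⊕ v2


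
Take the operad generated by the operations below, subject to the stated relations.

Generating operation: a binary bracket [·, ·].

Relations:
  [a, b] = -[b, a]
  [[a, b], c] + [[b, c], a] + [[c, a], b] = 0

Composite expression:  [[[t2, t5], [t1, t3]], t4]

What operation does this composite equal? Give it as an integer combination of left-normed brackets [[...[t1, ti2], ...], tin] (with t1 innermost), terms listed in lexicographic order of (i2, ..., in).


Antisymmetry and Jacobi reduce to t1-anchored left-normed brackets.
Composite bracket: [[[t2, t5], [t1, t3]], t4]
Expanding via [a, b] = ab - ba: 16 signed words (2^4 = 16).
Keep just the words that open with t1:
  from t1t3t2t5t4, sign -1: term -[[[[t1, t3], t2], t5], t4]
  from t1t3t5t2t4, sign +1: term +[[[[t1, t3], t5], t2], t4]

-[[[[t1, t3], t2], t5], t4] + [[[[t1, t3], t5], t2], t4]


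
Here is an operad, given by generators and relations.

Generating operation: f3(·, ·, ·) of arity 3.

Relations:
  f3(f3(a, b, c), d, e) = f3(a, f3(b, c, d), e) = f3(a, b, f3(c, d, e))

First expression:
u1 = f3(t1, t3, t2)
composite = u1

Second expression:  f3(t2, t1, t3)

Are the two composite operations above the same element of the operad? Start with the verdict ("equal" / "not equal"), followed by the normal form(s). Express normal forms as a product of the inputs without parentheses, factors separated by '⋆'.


not equal: they reduce to t1 ⋆ t3 ⋆ t2 and t2 ⋆ t1 ⋆ t3

In normal form, the first expression is t1 ⋆ t3 ⋆ t2
In normal form, the second expression is t2 ⋆ t1 ⋆ t3
Distinct normal forms: not equal.


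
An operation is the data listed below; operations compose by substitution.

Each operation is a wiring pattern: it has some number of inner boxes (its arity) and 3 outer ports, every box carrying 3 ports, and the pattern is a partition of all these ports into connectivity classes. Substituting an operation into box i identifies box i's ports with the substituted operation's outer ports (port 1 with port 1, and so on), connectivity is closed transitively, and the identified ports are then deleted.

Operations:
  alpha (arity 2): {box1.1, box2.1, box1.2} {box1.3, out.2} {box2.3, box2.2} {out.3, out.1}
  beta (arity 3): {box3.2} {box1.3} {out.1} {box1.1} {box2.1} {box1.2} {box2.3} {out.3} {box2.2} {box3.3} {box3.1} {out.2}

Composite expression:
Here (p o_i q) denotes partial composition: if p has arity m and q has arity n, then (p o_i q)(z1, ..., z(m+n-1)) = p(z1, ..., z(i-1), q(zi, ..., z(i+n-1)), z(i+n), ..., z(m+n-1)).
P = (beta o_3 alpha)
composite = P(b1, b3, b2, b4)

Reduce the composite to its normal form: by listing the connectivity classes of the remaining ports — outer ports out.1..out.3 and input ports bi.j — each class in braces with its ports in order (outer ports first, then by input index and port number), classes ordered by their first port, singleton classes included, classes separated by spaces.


{out.1} {out.2} {out.3} {b1.1} {b1.2} {b1.3} {b2.1, b2.2, b4.1} {b2.3} {b3.1} {b3.2} {b3.3} {b4.2, b4.3}

Substituting into beta glues patterns; closure does the rest.
the subtree at alpha composes to {out.1, out.3} {out.2, b2.3} {b2.1, b2.2, b4.1} {b4.2, b4.3} on (b2, b4); out.j = own outer ports
the subtree at beta composes to {out.1} {out.2} {out.3} {b1.1} {b1.2} {b1.3} {b2.1, b2.2, b4.1} {b2.3} {b3.1} {b3.2} {b3.3} {b4.2, b4.3} on (b1, b3, b2, b4); out.j = own outer ports


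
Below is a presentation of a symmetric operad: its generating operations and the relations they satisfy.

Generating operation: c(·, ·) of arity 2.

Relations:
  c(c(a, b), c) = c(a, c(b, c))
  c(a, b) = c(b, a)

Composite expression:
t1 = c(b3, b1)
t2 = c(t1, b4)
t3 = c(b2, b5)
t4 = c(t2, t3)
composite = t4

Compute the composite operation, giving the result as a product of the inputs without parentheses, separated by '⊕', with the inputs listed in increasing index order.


b1 ⊕ b2 ⊕ b3 ⊕ b4 ⊕ b5

Any arrangement under c is one operation, so sort the b-inputs.
c(b3, b1) spells out as b3 ⊕ b1
c(c(b3, b1), b4) spells out as b3 ⊕ b1 ⊕ b4
c(b2, b5) spells out as b2 ⊕ b5
c(c(c(b3, b1), b4), c(b2, b5)) spells out as b3 ⊕ b1 ⊕ b4 ⊕ b2 ⊕ b5
sorting the factors by input index: b1 ⊕ b2 ⊕ b3 ⊕ b4 ⊕ b5


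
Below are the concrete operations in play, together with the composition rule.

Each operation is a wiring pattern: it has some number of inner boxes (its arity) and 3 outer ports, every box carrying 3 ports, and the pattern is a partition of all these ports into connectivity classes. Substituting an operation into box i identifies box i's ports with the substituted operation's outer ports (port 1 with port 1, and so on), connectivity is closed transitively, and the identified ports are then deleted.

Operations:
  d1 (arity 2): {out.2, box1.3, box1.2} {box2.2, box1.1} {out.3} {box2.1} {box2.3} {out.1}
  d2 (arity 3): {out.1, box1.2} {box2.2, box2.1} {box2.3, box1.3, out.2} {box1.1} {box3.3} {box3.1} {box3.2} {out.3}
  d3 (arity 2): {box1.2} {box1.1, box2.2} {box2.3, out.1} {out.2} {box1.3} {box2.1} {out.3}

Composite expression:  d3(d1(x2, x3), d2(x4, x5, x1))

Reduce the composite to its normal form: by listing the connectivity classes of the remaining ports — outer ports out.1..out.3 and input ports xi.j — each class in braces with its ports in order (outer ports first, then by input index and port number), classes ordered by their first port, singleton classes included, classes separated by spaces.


{out.1} {out.2} {out.3} {x1.1} {x1.2} {x1.3} {x2.1, x3.2} {x2.2, x2.3} {x3.1} {x3.3} {x4.1} {x4.2} {x4.3, x5.3} {x5.1, x5.2}

Two ports join when wires chain via d3-identified ports.
stage d1: inputs (x2, x3), connectivity {out.1} {out.2, x2.2, x2.3} {out.3} {x2.1, x3.2} {x3.1} {x3.3}, out.j its boundary
stage d2: inputs (x4, x5, x1), connectivity {out.1, x4.2} {out.2, x4.3, x5.3} {out.3} {x1.1} {x1.2} {x1.3} {x4.1} {x5.1, x5.2}, out.j its boundary
stage d3: inputs (x2, x3, x4, x5, x1), connectivity {out.1} {out.2} {out.3} {x1.1} {x1.2} {x1.3} {x2.1, x3.2} {x2.2, x2.3} {x3.1} {x3.3} {x4.1} {x4.2} {x4.3, x5.3} {x5.1, x5.2}, out.j its boundary


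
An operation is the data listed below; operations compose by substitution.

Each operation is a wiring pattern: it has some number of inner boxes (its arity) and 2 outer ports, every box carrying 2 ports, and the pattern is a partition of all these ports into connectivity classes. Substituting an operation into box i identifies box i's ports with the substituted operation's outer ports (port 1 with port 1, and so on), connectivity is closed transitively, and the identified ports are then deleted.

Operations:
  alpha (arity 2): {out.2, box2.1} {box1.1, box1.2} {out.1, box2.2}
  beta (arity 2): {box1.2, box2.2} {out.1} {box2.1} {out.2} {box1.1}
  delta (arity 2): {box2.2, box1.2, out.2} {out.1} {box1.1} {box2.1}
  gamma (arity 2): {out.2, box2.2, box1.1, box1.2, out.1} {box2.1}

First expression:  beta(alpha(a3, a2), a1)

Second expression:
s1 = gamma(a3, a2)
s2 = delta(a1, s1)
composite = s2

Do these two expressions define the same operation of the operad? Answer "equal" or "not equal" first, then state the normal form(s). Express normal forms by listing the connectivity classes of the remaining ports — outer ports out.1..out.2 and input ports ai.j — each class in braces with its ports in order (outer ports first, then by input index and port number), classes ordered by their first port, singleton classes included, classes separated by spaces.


not equal; the first gives {out.1} {out.2} {a1.1} {a1.2, a2.1} {a2.2} {a3.1, a3.2} and the second {out.1} {out.2, a1.2, a2.2, a3.1, a3.2} {a1.1} {a2.1}

Reducing the first expression gives {out.1} {out.2} {a1.1} {a1.2, a2.1} {a2.2} {a3.1, a3.2}
Reducing the second expression gives {out.1} {out.2, a1.2, a2.2, a3.1, a3.2} {a1.1} {a2.1}
No match — not equal.


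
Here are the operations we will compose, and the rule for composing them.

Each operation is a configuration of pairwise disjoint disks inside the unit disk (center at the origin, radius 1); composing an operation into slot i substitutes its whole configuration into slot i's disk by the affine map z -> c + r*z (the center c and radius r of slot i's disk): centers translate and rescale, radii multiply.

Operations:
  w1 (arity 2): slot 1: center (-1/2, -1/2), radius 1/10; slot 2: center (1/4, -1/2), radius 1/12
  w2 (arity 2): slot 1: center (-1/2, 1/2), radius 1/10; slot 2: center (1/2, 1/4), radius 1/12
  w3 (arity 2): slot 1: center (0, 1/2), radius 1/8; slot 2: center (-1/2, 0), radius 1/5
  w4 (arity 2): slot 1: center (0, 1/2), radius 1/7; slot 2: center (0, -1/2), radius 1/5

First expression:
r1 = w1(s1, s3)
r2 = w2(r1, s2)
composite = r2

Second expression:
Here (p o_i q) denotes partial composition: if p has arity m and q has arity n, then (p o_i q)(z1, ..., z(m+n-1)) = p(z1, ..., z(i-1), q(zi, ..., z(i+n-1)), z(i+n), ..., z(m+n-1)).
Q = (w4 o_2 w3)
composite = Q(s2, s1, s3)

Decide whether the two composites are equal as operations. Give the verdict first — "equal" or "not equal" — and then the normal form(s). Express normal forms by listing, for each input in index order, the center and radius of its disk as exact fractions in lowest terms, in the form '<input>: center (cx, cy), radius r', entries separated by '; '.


not equal; the first gives s1: center (-11/20, 9/20), radius 1/100; s2: center (1/2, 1/4), radius 1/12; s3: center (-19/40, 9/20), radius 1/120 and the second s1: center (0, -2/5), radius 1/40; s2: center (0, 1/2), radius 1/7; s3: center (-1/10, -1/2), radius 1/25

The first expression, normalized: s1: center (-11/20, 9/20), radius 1/100; s2: center (1/2, 1/4), radius 1/12; s3: center (-19/40, 9/20), radius 1/120
The second expression, normalized: s1: center (0, -2/5), radius 1/40; s2: center (0, 1/2), radius 1/7; s3: center (-1/10, -1/2), radius 1/25
They disagree, so not equal.


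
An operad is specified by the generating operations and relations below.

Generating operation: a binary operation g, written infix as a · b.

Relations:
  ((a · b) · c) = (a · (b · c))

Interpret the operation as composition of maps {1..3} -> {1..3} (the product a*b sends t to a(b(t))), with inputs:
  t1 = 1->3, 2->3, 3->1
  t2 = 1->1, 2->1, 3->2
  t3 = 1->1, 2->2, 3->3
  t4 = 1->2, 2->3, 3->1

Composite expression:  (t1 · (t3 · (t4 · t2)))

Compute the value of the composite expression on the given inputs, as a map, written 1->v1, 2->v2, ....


1->3, 2->3, 3->1


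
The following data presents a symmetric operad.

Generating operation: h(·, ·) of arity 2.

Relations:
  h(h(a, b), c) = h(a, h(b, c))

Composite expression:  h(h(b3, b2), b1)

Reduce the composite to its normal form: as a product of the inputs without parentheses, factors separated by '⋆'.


The h-tree's shape is irrelevant; the b-reading-order decides.
h(b3, b2) flattens to b3 ⋆ b2
h(h(b3, b2), b1) flattens to b3 ⋆ b2 ⋆ b1

b3 ⋆ b2 ⋆ b1


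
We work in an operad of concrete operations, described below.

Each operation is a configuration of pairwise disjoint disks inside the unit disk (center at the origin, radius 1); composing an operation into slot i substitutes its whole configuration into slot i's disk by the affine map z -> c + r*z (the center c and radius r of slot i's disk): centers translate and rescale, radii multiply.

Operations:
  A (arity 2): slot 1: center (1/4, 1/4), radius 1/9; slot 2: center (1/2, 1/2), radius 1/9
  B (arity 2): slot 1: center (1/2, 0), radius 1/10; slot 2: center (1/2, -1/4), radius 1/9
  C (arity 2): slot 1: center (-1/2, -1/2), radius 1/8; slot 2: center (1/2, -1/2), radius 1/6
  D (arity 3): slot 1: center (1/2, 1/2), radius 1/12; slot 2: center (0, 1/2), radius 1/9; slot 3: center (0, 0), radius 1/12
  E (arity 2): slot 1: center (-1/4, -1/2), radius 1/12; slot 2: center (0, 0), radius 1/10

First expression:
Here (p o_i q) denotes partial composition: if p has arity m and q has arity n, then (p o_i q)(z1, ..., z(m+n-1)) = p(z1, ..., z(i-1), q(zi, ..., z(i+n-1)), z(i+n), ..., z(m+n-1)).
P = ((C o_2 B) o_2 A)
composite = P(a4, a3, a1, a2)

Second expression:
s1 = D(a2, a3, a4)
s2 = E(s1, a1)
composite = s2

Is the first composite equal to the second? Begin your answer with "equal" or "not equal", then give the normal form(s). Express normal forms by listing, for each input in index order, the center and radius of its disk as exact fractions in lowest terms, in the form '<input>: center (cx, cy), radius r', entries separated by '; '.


not equal: they reduce to a1: center (71/120, -59/120), radius 1/540; a2: center (7/12, -13/24), radius 1/54; a3: center (47/80, -119/240), radius 1/540; a4: center (-1/2, -1/2), radius 1/8 and a1: center (0, 0), radius 1/10; a2: center (-5/24, -11/24), radius 1/144; a3: center (-1/4, -11/24), radius 1/108; a4: center (-1/4, -1/2), radius 1/144

The first expression reduces to a1: center (71/120, -59/120), radius 1/540; a2: center (7/12, -13/24), radius 1/54; a3: center (47/80, -119/240), radius 1/540; a4: center (-1/2, -1/2), radius 1/8
The second expression reduces to a1: center (0, 0), radius 1/10; a2: center (-5/24, -11/24), radius 1/144; a3: center (-1/4, -11/24), radius 1/108; a4: center (-1/4, -1/2), radius 1/144
The normal forms differ: not equal.


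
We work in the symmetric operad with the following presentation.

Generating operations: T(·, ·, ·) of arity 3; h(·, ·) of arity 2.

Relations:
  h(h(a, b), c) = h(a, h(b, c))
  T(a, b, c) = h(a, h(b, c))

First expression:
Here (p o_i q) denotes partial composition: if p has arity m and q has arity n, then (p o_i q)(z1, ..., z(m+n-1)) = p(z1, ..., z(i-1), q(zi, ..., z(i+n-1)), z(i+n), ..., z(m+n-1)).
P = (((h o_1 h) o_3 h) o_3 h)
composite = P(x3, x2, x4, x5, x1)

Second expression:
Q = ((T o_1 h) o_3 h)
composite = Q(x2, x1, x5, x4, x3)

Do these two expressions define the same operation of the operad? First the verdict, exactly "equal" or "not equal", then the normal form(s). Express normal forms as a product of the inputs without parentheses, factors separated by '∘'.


not equal; the first gives x3 ∘ x2 ∘ x4 ∘ x5 ∘ x1 and the second x2 ∘ x1 ∘ x5 ∘ x4 ∘ x3


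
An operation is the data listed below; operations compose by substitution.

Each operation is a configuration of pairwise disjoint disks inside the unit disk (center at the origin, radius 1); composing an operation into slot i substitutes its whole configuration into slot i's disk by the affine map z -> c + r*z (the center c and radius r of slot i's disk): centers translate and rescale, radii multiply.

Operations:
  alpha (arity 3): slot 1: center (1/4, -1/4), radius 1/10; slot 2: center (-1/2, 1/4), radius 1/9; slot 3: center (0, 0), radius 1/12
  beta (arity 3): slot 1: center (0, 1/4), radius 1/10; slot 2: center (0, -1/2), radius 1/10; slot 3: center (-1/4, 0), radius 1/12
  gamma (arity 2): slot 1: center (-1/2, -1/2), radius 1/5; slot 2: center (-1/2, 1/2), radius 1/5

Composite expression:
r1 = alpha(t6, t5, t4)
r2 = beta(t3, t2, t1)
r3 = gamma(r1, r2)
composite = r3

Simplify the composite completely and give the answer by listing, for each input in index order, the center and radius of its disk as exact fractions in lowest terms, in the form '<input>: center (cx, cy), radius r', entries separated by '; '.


Follow each t-input down from gamma: c' goes to c + r*c', radius to r*r'.
t6: after 2 affine steps, its disk has center (-9/20, -11/20), radius 1/50
t5: after 2 affine steps, its disk has center (-3/5, -9/20), radius 1/45
t4: after 2 affine steps, its disk has center (-1/2, -1/2), radius 1/60
t3: after 2 affine steps, its disk has center (-1/2, 11/20), radius 1/50
t2: after 2 affine steps, its disk has center (-1/2, 2/5), radius 1/50
t1: after 2 affine steps, its disk has center (-11/20, 1/2), radius 1/60

t1: center (-11/20, 1/2), radius 1/60; t2: center (-1/2, 2/5), radius 1/50; t3: center (-1/2, 11/20), radius 1/50; t4: center (-1/2, -1/2), radius 1/60; t5: center (-3/5, -9/20), radius 1/45; t6: center (-9/20, -11/20), radius 1/50


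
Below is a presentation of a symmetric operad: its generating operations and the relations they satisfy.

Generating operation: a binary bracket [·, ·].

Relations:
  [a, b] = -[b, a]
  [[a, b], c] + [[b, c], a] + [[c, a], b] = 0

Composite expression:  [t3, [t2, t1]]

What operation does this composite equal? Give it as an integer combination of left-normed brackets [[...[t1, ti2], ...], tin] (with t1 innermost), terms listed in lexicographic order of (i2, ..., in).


[[t1, t2], t3]

Skip Jacobi rewriting: expand, keep t1-initial words, read off terms.
Composite bracket: [t3, [t2, t1]]
Applying ab - ba throughout gives 4 signed words (2^2 = 4).
Coefficients come from the t1-initial words:
  the word t1t2t3 carries sign +1 and contributes +[[t1, t2], t3]
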